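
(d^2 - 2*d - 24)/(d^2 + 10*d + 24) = (d - 6)/(d + 6)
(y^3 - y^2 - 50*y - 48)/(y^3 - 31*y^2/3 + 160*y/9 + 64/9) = 9*(y^2 + 7*y + 6)/(9*y^2 - 21*y - 8)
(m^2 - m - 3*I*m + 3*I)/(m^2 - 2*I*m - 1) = (-m^2 + m + 3*I*m - 3*I)/(-m^2 + 2*I*m + 1)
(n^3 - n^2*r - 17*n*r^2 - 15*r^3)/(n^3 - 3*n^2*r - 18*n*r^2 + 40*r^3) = (-n^2 - 4*n*r - 3*r^2)/(-n^2 - 2*n*r + 8*r^2)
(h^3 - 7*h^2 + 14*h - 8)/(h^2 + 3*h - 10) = (h^2 - 5*h + 4)/(h + 5)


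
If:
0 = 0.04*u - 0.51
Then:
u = 12.75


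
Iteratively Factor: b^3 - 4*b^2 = (b - 4)*(b^2) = b*(b - 4)*(b)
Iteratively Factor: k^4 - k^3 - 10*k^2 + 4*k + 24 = (k - 2)*(k^3 + k^2 - 8*k - 12) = (k - 2)*(k + 2)*(k^2 - k - 6) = (k - 2)*(k + 2)^2*(k - 3)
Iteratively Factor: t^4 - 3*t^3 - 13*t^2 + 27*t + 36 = (t - 4)*(t^3 + t^2 - 9*t - 9) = (t - 4)*(t + 3)*(t^2 - 2*t - 3) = (t - 4)*(t - 3)*(t + 3)*(t + 1)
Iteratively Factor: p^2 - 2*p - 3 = (p + 1)*(p - 3)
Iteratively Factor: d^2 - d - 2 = (d + 1)*(d - 2)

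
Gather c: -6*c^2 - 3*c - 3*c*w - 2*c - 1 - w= -6*c^2 + c*(-3*w - 5) - w - 1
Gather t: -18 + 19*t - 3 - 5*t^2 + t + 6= -5*t^2 + 20*t - 15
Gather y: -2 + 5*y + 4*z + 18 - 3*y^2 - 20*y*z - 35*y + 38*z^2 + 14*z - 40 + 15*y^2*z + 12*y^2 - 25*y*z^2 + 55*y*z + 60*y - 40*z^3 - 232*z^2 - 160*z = y^2*(15*z + 9) + y*(-25*z^2 + 35*z + 30) - 40*z^3 - 194*z^2 - 142*z - 24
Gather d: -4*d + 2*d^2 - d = 2*d^2 - 5*d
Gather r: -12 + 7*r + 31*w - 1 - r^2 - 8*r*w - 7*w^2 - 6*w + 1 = -r^2 + r*(7 - 8*w) - 7*w^2 + 25*w - 12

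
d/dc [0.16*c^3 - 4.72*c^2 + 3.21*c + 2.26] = 0.48*c^2 - 9.44*c + 3.21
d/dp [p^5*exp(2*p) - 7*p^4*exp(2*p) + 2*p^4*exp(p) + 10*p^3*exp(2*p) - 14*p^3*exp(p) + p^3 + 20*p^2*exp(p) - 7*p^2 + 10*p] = 2*p^5*exp(2*p) - 9*p^4*exp(2*p) + 2*p^4*exp(p) - 8*p^3*exp(2*p) - 6*p^3*exp(p) + 30*p^2*exp(2*p) - 22*p^2*exp(p) + 3*p^2 + 40*p*exp(p) - 14*p + 10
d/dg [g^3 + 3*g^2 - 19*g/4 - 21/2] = 3*g^2 + 6*g - 19/4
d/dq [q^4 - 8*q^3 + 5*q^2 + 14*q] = 4*q^3 - 24*q^2 + 10*q + 14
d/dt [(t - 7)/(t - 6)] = (t - 6)^(-2)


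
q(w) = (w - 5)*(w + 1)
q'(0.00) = -4.00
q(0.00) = -5.00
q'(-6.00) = -16.00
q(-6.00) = 55.00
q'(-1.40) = -6.80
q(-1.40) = 2.56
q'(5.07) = 6.14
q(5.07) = 0.42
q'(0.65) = -2.70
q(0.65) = -7.18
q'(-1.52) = -7.04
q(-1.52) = 3.39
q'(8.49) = 12.98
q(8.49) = 33.12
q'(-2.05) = -8.10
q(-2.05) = 7.40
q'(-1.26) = -6.52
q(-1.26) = 1.63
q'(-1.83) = -7.66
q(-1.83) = 5.67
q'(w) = 2*w - 4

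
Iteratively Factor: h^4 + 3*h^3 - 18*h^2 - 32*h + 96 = (h - 3)*(h^3 + 6*h^2 - 32) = (h - 3)*(h + 4)*(h^2 + 2*h - 8) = (h - 3)*(h - 2)*(h + 4)*(h + 4)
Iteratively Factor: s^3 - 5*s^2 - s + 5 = (s - 5)*(s^2 - 1) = (s - 5)*(s - 1)*(s + 1)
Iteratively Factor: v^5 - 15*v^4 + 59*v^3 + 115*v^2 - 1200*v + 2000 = (v - 5)*(v^4 - 10*v^3 + 9*v^2 + 160*v - 400) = (v - 5)*(v - 4)*(v^3 - 6*v^2 - 15*v + 100) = (v - 5)^2*(v - 4)*(v^2 - v - 20) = (v - 5)^2*(v - 4)*(v + 4)*(v - 5)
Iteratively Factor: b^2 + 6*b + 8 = (b + 2)*(b + 4)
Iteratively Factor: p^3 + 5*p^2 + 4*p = (p)*(p^2 + 5*p + 4) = p*(p + 1)*(p + 4)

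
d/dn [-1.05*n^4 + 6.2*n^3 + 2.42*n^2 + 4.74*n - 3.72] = -4.2*n^3 + 18.6*n^2 + 4.84*n + 4.74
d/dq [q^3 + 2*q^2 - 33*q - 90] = 3*q^2 + 4*q - 33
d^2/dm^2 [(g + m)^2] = 2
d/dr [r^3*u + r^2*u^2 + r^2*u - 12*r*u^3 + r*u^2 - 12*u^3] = u*(3*r^2 + 2*r*u + 2*r - 12*u^2 + u)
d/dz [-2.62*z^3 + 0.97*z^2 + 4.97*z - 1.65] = -7.86*z^2 + 1.94*z + 4.97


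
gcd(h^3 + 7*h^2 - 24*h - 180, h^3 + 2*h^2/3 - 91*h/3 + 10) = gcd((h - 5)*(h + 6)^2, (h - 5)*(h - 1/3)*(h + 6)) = h^2 + h - 30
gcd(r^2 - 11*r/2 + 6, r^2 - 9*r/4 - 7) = r - 4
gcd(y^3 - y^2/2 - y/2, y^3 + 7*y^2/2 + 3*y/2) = y^2 + y/2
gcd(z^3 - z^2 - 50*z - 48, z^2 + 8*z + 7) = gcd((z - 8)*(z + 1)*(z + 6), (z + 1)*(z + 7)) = z + 1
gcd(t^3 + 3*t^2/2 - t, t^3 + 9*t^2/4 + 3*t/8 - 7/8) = t - 1/2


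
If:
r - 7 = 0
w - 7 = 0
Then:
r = 7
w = 7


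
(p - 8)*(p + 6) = p^2 - 2*p - 48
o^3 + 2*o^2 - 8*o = o*(o - 2)*(o + 4)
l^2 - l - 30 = (l - 6)*(l + 5)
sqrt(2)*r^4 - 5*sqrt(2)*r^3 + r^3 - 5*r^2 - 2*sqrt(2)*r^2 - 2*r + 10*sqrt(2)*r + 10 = (r - 5)*(r - sqrt(2))*(r + sqrt(2))*(sqrt(2)*r + 1)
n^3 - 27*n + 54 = (n - 3)^2*(n + 6)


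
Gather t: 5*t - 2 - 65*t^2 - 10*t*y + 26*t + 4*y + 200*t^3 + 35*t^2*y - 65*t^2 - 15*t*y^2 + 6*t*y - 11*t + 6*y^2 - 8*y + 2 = 200*t^3 + t^2*(35*y - 130) + t*(-15*y^2 - 4*y + 20) + 6*y^2 - 4*y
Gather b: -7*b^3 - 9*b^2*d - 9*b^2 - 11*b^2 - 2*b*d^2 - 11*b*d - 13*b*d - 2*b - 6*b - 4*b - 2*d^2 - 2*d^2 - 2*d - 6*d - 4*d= -7*b^3 + b^2*(-9*d - 20) + b*(-2*d^2 - 24*d - 12) - 4*d^2 - 12*d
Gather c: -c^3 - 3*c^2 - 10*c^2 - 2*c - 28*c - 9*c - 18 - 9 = -c^3 - 13*c^2 - 39*c - 27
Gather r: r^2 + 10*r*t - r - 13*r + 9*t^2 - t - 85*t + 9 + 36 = r^2 + r*(10*t - 14) + 9*t^2 - 86*t + 45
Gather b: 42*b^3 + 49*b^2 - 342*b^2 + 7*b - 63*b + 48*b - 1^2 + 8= 42*b^3 - 293*b^2 - 8*b + 7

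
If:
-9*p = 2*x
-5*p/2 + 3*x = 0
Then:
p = 0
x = 0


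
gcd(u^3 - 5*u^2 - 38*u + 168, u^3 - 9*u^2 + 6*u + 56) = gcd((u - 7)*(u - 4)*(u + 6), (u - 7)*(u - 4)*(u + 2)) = u^2 - 11*u + 28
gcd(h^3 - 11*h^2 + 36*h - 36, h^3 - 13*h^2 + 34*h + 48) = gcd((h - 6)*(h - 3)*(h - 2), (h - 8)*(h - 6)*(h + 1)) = h - 6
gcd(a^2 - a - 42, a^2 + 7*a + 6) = a + 6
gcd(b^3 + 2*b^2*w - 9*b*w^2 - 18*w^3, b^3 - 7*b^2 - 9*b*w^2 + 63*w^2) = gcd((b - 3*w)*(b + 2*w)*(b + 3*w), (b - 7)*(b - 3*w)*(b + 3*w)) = -b^2 + 9*w^2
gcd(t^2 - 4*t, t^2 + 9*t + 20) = 1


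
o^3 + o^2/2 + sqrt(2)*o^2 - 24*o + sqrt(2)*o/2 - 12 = (o + 1/2)*(o - 3*sqrt(2))*(o + 4*sqrt(2))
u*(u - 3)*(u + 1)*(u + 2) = u^4 - 7*u^2 - 6*u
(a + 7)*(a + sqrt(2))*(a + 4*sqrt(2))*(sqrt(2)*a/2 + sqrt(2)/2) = sqrt(2)*a^4/2 + 5*a^3 + 4*sqrt(2)*a^3 + 15*sqrt(2)*a^2/2 + 40*a^2 + 35*a + 32*sqrt(2)*a + 28*sqrt(2)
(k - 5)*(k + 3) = k^2 - 2*k - 15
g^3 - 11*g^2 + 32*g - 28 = (g - 7)*(g - 2)^2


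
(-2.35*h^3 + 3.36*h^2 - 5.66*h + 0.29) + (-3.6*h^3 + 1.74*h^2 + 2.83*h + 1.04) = -5.95*h^3 + 5.1*h^2 - 2.83*h + 1.33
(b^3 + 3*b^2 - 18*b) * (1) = b^3 + 3*b^2 - 18*b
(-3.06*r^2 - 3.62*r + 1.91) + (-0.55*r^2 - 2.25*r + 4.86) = -3.61*r^2 - 5.87*r + 6.77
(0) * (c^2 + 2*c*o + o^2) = 0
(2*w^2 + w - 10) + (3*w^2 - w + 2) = 5*w^2 - 8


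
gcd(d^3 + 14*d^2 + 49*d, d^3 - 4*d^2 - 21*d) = d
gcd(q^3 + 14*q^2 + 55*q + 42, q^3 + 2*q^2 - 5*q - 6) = q + 1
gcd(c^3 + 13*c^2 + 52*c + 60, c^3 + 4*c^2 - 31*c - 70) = c + 2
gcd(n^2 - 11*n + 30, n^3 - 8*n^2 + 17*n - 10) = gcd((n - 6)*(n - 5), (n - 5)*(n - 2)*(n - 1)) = n - 5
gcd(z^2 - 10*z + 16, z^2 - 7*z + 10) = z - 2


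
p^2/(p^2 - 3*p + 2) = p^2/(p^2 - 3*p + 2)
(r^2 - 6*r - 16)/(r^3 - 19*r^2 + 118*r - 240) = (r + 2)/(r^2 - 11*r + 30)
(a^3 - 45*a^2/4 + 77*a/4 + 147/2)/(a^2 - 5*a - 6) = (4*a^2 - 21*a - 49)/(4*(a + 1))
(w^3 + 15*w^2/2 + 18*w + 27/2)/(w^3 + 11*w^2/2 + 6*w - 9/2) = (2*w + 3)/(2*w - 1)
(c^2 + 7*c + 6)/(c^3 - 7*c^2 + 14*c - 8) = (c^2 + 7*c + 6)/(c^3 - 7*c^2 + 14*c - 8)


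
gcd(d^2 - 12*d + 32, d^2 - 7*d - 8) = d - 8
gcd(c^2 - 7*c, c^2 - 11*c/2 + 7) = 1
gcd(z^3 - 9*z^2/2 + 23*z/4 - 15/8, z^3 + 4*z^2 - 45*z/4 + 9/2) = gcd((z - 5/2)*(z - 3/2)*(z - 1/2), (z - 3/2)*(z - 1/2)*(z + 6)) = z^2 - 2*z + 3/4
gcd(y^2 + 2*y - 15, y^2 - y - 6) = y - 3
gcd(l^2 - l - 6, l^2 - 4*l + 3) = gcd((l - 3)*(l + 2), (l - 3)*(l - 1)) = l - 3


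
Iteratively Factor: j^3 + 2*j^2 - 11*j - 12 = (j + 1)*(j^2 + j - 12) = (j + 1)*(j + 4)*(j - 3)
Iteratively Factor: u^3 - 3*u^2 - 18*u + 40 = (u - 2)*(u^2 - u - 20) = (u - 5)*(u - 2)*(u + 4)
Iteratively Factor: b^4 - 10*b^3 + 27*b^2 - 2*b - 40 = (b - 5)*(b^3 - 5*b^2 + 2*b + 8) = (b - 5)*(b - 2)*(b^2 - 3*b - 4) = (b - 5)*(b - 4)*(b - 2)*(b + 1)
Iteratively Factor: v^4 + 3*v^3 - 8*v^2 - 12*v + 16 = (v - 1)*(v^3 + 4*v^2 - 4*v - 16) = (v - 2)*(v - 1)*(v^2 + 6*v + 8) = (v - 2)*(v - 1)*(v + 4)*(v + 2)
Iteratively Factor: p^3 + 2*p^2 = (p)*(p^2 + 2*p) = p^2*(p + 2)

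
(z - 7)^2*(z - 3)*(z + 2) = z^4 - 15*z^3 + 57*z^2 + 35*z - 294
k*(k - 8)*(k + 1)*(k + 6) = k^4 - k^3 - 50*k^2 - 48*k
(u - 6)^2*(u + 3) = u^3 - 9*u^2 + 108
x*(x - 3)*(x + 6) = x^3 + 3*x^2 - 18*x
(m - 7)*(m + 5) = m^2 - 2*m - 35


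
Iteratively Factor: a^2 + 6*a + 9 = (a + 3)*(a + 3)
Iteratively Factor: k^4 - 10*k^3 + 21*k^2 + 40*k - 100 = (k + 2)*(k^3 - 12*k^2 + 45*k - 50) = (k - 5)*(k + 2)*(k^2 - 7*k + 10) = (k - 5)*(k - 2)*(k + 2)*(k - 5)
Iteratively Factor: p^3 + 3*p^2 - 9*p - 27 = (p - 3)*(p^2 + 6*p + 9) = (p - 3)*(p + 3)*(p + 3)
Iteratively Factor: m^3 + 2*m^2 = (m)*(m^2 + 2*m) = m^2*(m + 2)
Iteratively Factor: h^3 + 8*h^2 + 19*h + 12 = (h + 3)*(h^2 + 5*h + 4) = (h + 1)*(h + 3)*(h + 4)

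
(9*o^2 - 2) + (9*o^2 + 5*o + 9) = 18*o^2 + 5*o + 7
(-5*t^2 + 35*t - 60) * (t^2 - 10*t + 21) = -5*t^4 + 85*t^3 - 515*t^2 + 1335*t - 1260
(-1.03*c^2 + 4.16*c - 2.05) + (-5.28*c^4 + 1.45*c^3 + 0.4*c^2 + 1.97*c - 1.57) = -5.28*c^4 + 1.45*c^3 - 0.63*c^2 + 6.13*c - 3.62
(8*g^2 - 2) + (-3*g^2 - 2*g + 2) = 5*g^2 - 2*g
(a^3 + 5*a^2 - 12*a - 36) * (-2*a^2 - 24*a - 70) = -2*a^5 - 34*a^4 - 166*a^3 + 10*a^2 + 1704*a + 2520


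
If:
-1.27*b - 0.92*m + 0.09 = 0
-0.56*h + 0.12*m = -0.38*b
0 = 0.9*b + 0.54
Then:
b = -0.60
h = -0.21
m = 0.93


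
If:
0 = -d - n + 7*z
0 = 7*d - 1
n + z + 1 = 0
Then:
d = 1/7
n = -25/28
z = -3/28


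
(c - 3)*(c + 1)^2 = c^3 - c^2 - 5*c - 3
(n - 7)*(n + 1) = n^2 - 6*n - 7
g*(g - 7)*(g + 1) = g^3 - 6*g^2 - 7*g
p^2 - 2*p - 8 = (p - 4)*(p + 2)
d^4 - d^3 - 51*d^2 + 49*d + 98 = (d - 7)*(d - 2)*(d + 1)*(d + 7)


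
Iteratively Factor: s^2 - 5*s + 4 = (s - 1)*(s - 4)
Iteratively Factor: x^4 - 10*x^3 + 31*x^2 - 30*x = (x - 5)*(x^3 - 5*x^2 + 6*x) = (x - 5)*(x - 2)*(x^2 - 3*x) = x*(x - 5)*(x - 2)*(x - 3)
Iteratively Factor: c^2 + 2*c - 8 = (c - 2)*(c + 4)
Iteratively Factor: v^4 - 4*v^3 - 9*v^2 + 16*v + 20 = (v + 2)*(v^3 - 6*v^2 + 3*v + 10) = (v - 2)*(v + 2)*(v^2 - 4*v - 5) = (v - 2)*(v + 1)*(v + 2)*(v - 5)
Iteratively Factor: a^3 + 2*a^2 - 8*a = (a + 4)*(a^2 - 2*a) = (a - 2)*(a + 4)*(a)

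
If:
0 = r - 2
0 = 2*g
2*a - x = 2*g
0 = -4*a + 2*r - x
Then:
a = 2/3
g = 0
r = 2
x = 4/3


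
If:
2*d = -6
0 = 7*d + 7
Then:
No Solution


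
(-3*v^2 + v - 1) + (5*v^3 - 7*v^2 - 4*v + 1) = 5*v^3 - 10*v^2 - 3*v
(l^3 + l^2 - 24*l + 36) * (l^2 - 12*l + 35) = l^5 - 11*l^4 - l^3 + 359*l^2 - 1272*l + 1260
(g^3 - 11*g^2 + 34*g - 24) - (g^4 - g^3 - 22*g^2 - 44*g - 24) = -g^4 + 2*g^3 + 11*g^2 + 78*g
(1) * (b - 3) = b - 3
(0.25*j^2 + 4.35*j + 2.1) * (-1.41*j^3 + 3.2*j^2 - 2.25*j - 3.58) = -0.3525*j^5 - 5.3335*j^4 + 10.3965*j^3 - 3.9625*j^2 - 20.298*j - 7.518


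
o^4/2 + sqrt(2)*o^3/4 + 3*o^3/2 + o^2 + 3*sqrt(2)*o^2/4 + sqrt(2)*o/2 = o*(o/2 + 1)*(o + 1)*(o + sqrt(2)/2)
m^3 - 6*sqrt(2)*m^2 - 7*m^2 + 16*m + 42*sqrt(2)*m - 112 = (m - 7)*(m - 4*sqrt(2))*(m - 2*sqrt(2))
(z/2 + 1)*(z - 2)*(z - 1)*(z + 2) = z^4/2 + z^3/2 - 3*z^2 - 2*z + 4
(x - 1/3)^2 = x^2 - 2*x/3 + 1/9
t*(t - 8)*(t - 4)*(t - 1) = t^4 - 13*t^3 + 44*t^2 - 32*t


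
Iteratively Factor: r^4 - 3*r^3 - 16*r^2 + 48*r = (r - 3)*(r^3 - 16*r) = r*(r - 3)*(r^2 - 16) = r*(r - 3)*(r + 4)*(r - 4)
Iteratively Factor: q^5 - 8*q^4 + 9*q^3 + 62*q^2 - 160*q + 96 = (q - 4)*(q^4 - 4*q^3 - 7*q^2 + 34*q - 24) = (q - 4)*(q - 1)*(q^3 - 3*q^2 - 10*q + 24) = (q - 4)*(q - 1)*(q + 3)*(q^2 - 6*q + 8) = (q - 4)^2*(q - 1)*(q + 3)*(q - 2)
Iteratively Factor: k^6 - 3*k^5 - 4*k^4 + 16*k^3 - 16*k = (k - 2)*(k^5 - k^4 - 6*k^3 + 4*k^2 + 8*k) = (k - 2)^2*(k^4 + k^3 - 4*k^2 - 4*k) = (k - 2)^2*(k + 1)*(k^3 - 4*k) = (k - 2)^2*(k + 1)*(k + 2)*(k^2 - 2*k) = k*(k - 2)^2*(k + 1)*(k + 2)*(k - 2)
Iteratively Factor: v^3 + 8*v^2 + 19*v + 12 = (v + 4)*(v^2 + 4*v + 3) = (v + 3)*(v + 4)*(v + 1)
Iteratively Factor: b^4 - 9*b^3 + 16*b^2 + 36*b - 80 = (b - 4)*(b^3 - 5*b^2 - 4*b + 20) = (b - 4)*(b + 2)*(b^2 - 7*b + 10) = (b - 5)*(b - 4)*(b + 2)*(b - 2)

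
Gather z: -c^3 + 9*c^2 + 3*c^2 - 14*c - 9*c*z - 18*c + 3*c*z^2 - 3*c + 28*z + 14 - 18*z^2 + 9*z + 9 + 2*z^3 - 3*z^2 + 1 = -c^3 + 12*c^2 - 35*c + 2*z^3 + z^2*(3*c - 21) + z*(37 - 9*c) + 24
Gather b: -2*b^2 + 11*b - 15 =-2*b^2 + 11*b - 15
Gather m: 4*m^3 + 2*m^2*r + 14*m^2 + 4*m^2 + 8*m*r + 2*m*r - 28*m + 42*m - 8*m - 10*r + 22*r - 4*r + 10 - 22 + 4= 4*m^3 + m^2*(2*r + 18) + m*(10*r + 6) + 8*r - 8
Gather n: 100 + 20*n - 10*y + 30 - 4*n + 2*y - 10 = 16*n - 8*y + 120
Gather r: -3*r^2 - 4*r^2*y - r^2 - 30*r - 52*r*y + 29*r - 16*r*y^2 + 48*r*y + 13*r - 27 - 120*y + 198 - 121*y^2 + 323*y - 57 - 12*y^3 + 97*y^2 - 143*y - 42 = r^2*(-4*y - 4) + r*(-16*y^2 - 4*y + 12) - 12*y^3 - 24*y^2 + 60*y + 72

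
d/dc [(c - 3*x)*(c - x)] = 2*c - 4*x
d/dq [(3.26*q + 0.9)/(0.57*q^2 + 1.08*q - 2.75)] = (1.8582*q^2 + 3.5208*q - (1.14*q + 1.08)*(3.26*q + 0.9) - 8.965)/(0.57*q^2 + 1.08*q - 2.75)^2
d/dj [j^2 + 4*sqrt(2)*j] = 2*j + 4*sqrt(2)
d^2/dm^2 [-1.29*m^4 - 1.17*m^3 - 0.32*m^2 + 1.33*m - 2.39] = -15.48*m^2 - 7.02*m - 0.64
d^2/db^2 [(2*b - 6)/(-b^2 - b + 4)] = 4*(-(b - 3)*(2*b + 1)^2 + (3*b - 2)*(b^2 + b - 4))/(b^2 + b - 4)^3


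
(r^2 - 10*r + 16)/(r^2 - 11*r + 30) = (r^2 - 10*r + 16)/(r^2 - 11*r + 30)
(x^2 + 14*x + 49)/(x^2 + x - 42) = (x + 7)/(x - 6)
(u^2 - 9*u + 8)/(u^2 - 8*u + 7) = (u - 8)/(u - 7)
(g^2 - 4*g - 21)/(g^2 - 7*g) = (g + 3)/g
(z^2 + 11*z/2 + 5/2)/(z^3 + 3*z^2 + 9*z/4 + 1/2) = 2*(z + 5)/(2*z^2 + 5*z + 2)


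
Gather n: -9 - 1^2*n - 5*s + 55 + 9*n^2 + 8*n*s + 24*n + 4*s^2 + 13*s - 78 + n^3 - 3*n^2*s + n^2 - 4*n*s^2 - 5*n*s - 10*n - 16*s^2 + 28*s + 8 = n^3 + n^2*(10 - 3*s) + n*(-4*s^2 + 3*s + 13) - 12*s^2 + 36*s - 24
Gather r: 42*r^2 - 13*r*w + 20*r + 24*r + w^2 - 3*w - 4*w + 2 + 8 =42*r^2 + r*(44 - 13*w) + w^2 - 7*w + 10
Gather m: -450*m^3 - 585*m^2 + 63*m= -450*m^3 - 585*m^2 + 63*m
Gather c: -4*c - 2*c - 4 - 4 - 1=-6*c - 9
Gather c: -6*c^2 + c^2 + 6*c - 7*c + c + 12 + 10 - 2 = 20 - 5*c^2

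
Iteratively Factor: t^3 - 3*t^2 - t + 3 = (t - 3)*(t^2 - 1) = (t - 3)*(t + 1)*(t - 1)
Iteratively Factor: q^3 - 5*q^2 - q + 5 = (q - 1)*(q^2 - 4*q - 5) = (q - 5)*(q - 1)*(q + 1)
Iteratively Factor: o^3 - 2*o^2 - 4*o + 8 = (o + 2)*(o^2 - 4*o + 4) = (o - 2)*(o + 2)*(o - 2)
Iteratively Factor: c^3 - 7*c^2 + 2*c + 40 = (c - 5)*(c^2 - 2*c - 8) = (c - 5)*(c + 2)*(c - 4)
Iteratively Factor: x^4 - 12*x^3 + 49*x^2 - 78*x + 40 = (x - 1)*(x^3 - 11*x^2 + 38*x - 40) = (x - 4)*(x - 1)*(x^2 - 7*x + 10) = (x - 4)*(x - 2)*(x - 1)*(x - 5)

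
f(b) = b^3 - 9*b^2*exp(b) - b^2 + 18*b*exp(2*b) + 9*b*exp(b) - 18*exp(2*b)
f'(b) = -9*b^2*exp(b) + 3*b^2 + 36*b*exp(2*b) - 9*b*exp(b) - 2*b - 18*exp(2*b) + 9*exp(b)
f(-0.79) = -13.53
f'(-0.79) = -1.35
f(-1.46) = -15.14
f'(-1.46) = 6.20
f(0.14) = -19.25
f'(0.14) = -8.67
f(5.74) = 8179640.63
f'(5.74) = 18147585.75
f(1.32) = 67.04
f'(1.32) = 346.77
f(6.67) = 63169098.19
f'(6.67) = 137706816.40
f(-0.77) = -13.56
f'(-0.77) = -1.58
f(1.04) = 4.75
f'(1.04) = 128.21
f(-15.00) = -3600.00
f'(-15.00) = 705.00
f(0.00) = -18.00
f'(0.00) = -9.00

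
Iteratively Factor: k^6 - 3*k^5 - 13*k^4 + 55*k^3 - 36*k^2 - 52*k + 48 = (k - 3)*(k^5 - 13*k^3 + 16*k^2 + 12*k - 16) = (k - 3)*(k + 1)*(k^4 - k^3 - 12*k^2 + 28*k - 16) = (k - 3)*(k - 1)*(k + 1)*(k^3 - 12*k + 16) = (k - 3)*(k - 2)*(k - 1)*(k + 1)*(k^2 + 2*k - 8) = (k - 3)*(k - 2)*(k - 1)*(k + 1)*(k + 4)*(k - 2)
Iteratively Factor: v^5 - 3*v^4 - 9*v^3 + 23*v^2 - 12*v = (v - 1)*(v^4 - 2*v^3 - 11*v^2 + 12*v) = v*(v - 1)*(v^3 - 2*v^2 - 11*v + 12) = v*(v - 1)*(v + 3)*(v^2 - 5*v + 4) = v*(v - 1)^2*(v + 3)*(v - 4)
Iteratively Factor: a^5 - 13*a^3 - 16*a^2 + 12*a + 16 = (a - 1)*(a^4 + a^3 - 12*a^2 - 28*a - 16) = (a - 1)*(a + 1)*(a^3 - 12*a - 16) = (a - 1)*(a + 1)*(a + 2)*(a^2 - 2*a - 8) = (a - 4)*(a - 1)*(a + 1)*(a + 2)*(a + 2)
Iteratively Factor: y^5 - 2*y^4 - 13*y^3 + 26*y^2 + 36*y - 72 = (y + 2)*(y^4 - 4*y^3 - 5*y^2 + 36*y - 36) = (y + 2)*(y + 3)*(y^3 - 7*y^2 + 16*y - 12) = (y - 2)*(y + 2)*(y + 3)*(y^2 - 5*y + 6) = (y - 2)^2*(y + 2)*(y + 3)*(y - 3)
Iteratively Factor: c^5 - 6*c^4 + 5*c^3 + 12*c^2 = (c - 3)*(c^4 - 3*c^3 - 4*c^2) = c*(c - 3)*(c^3 - 3*c^2 - 4*c) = c*(c - 4)*(c - 3)*(c^2 + c) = c*(c - 4)*(c - 3)*(c + 1)*(c)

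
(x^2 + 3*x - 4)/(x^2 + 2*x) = (x^2 + 3*x - 4)/(x*(x + 2))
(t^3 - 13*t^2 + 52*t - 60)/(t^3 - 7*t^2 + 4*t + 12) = (t - 5)/(t + 1)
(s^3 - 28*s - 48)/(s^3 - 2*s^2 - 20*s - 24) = (s + 4)/(s + 2)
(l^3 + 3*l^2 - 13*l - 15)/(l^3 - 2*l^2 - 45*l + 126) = (l^2 + 6*l + 5)/(l^2 + l - 42)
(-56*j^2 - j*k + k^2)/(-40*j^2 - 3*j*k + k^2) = (7*j + k)/(5*j + k)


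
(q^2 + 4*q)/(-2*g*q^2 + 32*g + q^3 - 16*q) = q/(-2*g*q + 8*g + q^2 - 4*q)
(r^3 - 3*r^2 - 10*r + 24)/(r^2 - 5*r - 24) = (r^2 - 6*r + 8)/(r - 8)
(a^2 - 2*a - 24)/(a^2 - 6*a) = (a + 4)/a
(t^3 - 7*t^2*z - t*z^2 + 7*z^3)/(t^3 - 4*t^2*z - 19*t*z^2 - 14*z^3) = (t - z)/(t + 2*z)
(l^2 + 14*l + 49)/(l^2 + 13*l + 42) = (l + 7)/(l + 6)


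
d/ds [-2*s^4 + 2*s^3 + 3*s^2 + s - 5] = -8*s^3 + 6*s^2 + 6*s + 1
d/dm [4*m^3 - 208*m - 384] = 12*m^2 - 208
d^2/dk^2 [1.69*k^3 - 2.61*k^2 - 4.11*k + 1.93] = 10.14*k - 5.22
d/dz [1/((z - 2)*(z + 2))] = -2*z/(z^4 - 8*z^2 + 16)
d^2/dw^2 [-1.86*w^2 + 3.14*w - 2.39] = -3.72000000000000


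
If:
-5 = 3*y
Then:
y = -5/3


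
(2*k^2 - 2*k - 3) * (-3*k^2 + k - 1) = -6*k^4 + 8*k^3 + 5*k^2 - k + 3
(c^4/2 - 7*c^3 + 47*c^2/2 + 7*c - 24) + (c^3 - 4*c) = c^4/2 - 6*c^3 + 47*c^2/2 + 3*c - 24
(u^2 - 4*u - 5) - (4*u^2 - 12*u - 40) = -3*u^2 + 8*u + 35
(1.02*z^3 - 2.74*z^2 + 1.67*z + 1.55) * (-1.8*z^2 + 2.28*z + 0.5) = -1.836*z^5 + 7.2576*z^4 - 8.7432*z^3 - 0.352400000000001*z^2 + 4.369*z + 0.775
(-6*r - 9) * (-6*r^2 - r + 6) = 36*r^3 + 60*r^2 - 27*r - 54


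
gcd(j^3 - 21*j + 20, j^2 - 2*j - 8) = j - 4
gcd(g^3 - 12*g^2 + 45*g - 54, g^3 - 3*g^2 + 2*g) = 1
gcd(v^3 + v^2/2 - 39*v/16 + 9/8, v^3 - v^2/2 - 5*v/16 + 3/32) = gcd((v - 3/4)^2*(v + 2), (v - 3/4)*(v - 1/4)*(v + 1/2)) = v - 3/4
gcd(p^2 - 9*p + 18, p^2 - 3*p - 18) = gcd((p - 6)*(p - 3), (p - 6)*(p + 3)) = p - 6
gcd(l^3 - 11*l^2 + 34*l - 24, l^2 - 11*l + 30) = l - 6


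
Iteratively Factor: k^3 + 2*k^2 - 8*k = (k + 4)*(k^2 - 2*k) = k*(k + 4)*(k - 2)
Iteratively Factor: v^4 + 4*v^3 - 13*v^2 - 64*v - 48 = (v + 3)*(v^3 + v^2 - 16*v - 16) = (v + 1)*(v + 3)*(v^2 - 16) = (v + 1)*(v + 3)*(v + 4)*(v - 4)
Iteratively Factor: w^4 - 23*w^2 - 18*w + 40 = (w + 2)*(w^3 - 2*w^2 - 19*w + 20) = (w + 2)*(w + 4)*(w^2 - 6*w + 5) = (w - 1)*(w + 2)*(w + 4)*(w - 5)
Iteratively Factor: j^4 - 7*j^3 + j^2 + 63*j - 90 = (j - 5)*(j^3 - 2*j^2 - 9*j + 18) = (j - 5)*(j - 2)*(j^2 - 9) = (j - 5)*(j - 3)*(j - 2)*(j + 3)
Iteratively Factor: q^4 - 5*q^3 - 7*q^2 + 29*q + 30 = (q - 3)*(q^3 - 2*q^2 - 13*q - 10) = (q - 5)*(q - 3)*(q^2 + 3*q + 2) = (q - 5)*(q - 3)*(q + 1)*(q + 2)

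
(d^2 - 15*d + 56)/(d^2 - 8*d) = (d - 7)/d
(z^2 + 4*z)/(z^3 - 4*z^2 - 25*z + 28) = z/(z^2 - 8*z + 7)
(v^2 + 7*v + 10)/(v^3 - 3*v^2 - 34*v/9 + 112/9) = 9*(v + 5)/(9*v^2 - 45*v + 56)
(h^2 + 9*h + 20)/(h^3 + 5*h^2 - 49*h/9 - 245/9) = 9*(h + 4)/(9*h^2 - 49)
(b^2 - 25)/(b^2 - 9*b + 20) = (b + 5)/(b - 4)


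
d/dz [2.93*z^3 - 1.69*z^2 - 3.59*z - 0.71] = 8.79*z^2 - 3.38*z - 3.59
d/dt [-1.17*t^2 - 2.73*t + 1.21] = -2.34*t - 2.73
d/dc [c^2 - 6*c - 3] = 2*c - 6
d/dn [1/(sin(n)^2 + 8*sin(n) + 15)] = -2*(sin(n) + 4)*cos(n)/(sin(n)^2 + 8*sin(n) + 15)^2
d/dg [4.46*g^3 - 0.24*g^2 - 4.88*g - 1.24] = 13.38*g^2 - 0.48*g - 4.88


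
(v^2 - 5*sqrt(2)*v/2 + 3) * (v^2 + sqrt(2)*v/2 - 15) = v^4 - 2*sqrt(2)*v^3 - 29*v^2/2 + 39*sqrt(2)*v - 45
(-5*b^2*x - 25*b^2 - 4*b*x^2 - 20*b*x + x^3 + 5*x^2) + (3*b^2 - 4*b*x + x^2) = -5*b^2*x - 22*b^2 - 4*b*x^2 - 24*b*x + x^3 + 6*x^2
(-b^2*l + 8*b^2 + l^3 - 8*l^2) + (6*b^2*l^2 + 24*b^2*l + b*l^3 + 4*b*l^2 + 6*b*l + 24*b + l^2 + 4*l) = 6*b^2*l^2 + 23*b^2*l + 8*b^2 + b*l^3 + 4*b*l^2 + 6*b*l + 24*b + l^3 - 7*l^2 + 4*l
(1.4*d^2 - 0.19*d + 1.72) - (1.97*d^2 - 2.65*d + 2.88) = -0.57*d^2 + 2.46*d - 1.16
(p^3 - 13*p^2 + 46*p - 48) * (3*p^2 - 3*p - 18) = 3*p^5 - 42*p^4 + 159*p^3 - 48*p^2 - 684*p + 864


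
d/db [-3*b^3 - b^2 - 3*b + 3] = -9*b^2 - 2*b - 3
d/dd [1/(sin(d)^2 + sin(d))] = -(2/tan(d) + cos(d)/sin(d)^2)/(sin(d) + 1)^2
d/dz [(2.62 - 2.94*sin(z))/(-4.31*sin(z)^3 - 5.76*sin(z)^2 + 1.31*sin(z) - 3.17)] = (-25.3428*sin(z)^3 + 16.9422*sin(z)^2 + 30.1824*sin(z) + 5.8876)*cos(z)/(18.5761*sin(z)^6 + 49.6512*sin(z)^5 + 21.8854*sin(z)^4 + 12.2342*sin(z)^3 + 38.2345*sin(z)^2 - 8.3054*sin(z) + 10.0489)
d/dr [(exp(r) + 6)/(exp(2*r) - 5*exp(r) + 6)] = (-(exp(r) + 6)*(2*exp(r) - 5) + exp(2*r) - 5*exp(r) + 6)*exp(r)/(exp(2*r) - 5*exp(r) + 6)^2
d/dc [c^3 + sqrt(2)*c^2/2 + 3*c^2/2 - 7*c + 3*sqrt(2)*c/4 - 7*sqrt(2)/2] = 3*c^2 + sqrt(2)*c + 3*c - 7 + 3*sqrt(2)/4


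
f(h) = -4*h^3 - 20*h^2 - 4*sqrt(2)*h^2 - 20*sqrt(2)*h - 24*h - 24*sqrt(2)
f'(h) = -12*h^2 - 40*h - 8*sqrt(2)*h - 20*sqrt(2) - 24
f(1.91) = -255.27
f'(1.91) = -194.07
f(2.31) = -340.93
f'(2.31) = -234.85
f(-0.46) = -14.93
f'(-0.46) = -31.22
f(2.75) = -454.94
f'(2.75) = -284.15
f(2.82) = -475.12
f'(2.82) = -292.42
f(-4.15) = 27.06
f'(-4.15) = -46.00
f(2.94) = -511.07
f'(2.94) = -306.87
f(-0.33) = -19.34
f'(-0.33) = -36.66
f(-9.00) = 1274.41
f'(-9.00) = -562.46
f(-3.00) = 0.00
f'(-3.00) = -6.34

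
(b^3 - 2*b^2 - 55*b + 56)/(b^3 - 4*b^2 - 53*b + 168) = (b - 1)/(b - 3)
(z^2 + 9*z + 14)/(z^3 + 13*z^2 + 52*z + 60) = (z + 7)/(z^2 + 11*z + 30)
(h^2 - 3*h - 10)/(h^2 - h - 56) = (-h^2 + 3*h + 10)/(-h^2 + h + 56)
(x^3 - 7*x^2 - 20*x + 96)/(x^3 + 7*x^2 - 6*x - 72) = (x - 8)/(x + 6)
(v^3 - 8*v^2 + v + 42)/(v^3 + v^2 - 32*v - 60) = (v^2 - 10*v + 21)/(v^2 - v - 30)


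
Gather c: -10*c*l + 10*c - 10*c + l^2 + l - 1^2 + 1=-10*c*l + l^2 + l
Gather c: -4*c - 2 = -4*c - 2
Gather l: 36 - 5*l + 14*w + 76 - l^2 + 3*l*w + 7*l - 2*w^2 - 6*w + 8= -l^2 + l*(3*w + 2) - 2*w^2 + 8*w + 120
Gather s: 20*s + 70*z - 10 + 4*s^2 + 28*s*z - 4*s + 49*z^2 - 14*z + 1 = 4*s^2 + s*(28*z + 16) + 49*z^2 + 56*z - 9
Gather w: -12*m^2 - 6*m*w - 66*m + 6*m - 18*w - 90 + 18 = -12*m^2 - 60*m + w*(-6*m - 18) - 72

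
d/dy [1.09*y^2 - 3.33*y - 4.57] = 2.18*y - 3.33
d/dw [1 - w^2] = -2*w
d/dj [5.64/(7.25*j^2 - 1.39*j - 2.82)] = (7.8396 - 81.78*j)/(-7.25*j^2 + 1.39*j + 2.82)^2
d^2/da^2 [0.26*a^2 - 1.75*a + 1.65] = 0.520000000000000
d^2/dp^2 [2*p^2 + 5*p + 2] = 4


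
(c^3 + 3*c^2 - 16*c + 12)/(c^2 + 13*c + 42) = (c^2 - 3*c + 2)/(c + 7)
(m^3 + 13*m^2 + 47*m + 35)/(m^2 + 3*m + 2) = (m^2 + 12*m + 35)/(m + 2)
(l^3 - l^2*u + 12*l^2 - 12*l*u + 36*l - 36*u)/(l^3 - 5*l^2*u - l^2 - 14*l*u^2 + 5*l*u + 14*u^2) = (l^3 - l^2*u + 12*l^2 - 12*l*u + 36*l - 36*u)/(l^3 - 5*l^2*u - l^2 - 14*l*u^2 + 5*l*u + 14*u^2)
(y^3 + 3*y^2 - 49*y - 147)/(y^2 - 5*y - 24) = (y^2 - 49)/(y - 8)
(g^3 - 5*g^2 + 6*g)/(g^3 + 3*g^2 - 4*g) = (g^2 - 5*g + 6)/(g^2 + 3*g - 4)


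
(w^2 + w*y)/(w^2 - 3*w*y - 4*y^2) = w/(w - 4*y)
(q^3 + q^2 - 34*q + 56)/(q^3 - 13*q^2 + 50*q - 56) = (q + 7)/(q - 7)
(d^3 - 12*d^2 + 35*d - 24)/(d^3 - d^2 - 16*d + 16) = (d^2 - 11*d + 24)/(d^2 - 16)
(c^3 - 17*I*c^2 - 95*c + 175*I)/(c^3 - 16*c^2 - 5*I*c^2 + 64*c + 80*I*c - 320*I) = (c^2 - 12*I*c - 35)/(c^2 - 16*c + 64)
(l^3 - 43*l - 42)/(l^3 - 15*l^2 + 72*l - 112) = (l^2 + 7*l + 6)/(l^2 - 8*l + 16)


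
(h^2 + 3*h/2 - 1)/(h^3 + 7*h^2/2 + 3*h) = (2*h - 1)/(h*(2*h + 3))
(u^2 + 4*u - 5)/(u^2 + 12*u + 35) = (u - 1)/(u + 7)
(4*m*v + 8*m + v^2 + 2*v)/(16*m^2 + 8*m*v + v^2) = (v + 2)/(4*m + v)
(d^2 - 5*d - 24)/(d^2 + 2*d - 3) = (d - 8)/(d - 1)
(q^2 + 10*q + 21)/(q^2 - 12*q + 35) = (q^2 + 10*q + 21)/(q^2 - 12*q + 35)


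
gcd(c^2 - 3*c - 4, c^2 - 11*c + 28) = c - 4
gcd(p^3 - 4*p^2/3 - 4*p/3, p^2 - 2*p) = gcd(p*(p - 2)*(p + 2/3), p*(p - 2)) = p^2 - 2*p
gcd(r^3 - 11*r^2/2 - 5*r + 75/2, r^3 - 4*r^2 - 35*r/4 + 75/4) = r^2 - 5*r/2 - 25/2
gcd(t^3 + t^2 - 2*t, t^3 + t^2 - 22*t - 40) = t + 2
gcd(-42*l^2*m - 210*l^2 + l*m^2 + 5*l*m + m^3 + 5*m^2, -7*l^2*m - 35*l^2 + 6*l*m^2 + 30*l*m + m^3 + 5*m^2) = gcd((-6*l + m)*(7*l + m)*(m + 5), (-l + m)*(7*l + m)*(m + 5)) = 7*l*m + 35*l + m^2 + 5*m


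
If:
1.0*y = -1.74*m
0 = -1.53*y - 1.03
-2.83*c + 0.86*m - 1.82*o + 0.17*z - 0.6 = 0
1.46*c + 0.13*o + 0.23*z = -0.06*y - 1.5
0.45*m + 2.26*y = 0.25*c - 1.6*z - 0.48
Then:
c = -1.21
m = 0.39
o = 1.77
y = -0.67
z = 0.35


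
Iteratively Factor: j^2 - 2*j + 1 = (j - 1)*(j - 1)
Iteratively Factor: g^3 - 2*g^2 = (g)*(g^2 - 2*g) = g^2*(g - 2)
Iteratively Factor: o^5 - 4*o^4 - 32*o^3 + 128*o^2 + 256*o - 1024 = (o - 4)*(o^4 - 32*o^2 + 256) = (o - 4)*(o + 4)*(o^3 - 4*o^2 - 16*o + 64) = (o - 4)^2*(o + 4)*(o^2 - 16) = (o - 4)^3*(o + 4)*(o + 4)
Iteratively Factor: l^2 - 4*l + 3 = (l - 1)*(l - 3)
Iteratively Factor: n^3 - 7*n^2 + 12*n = (n)*(n^2 - 7*n + 12) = n*(n - 3)*(n - 4)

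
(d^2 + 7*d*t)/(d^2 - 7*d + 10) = d*(d + 7*t)/(d^2 - 7*d + 10)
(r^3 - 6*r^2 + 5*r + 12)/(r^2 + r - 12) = (r^2 - 3*r - 4)/(r + 4)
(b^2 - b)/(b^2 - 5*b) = (b - 1)/(b - 5)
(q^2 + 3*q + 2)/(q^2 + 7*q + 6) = (q + 2)/(q + 6)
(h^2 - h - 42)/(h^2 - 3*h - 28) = (h + 6)/(h + 4)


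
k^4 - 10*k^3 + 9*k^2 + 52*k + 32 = (k - 8)*(k - 4)*(k + 1)^2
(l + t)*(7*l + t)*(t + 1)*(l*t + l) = 7*l^3*t^2 + 14*l^3*t + 7*l^3 + 8*l^2*t^3 + 16*l^2*t^2 + 8*l^2*t + l*t^4 + 2*l*t^3 + l*t^2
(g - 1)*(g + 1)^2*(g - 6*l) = g^4 - 6*g^3*l + g^3 - 6*g^2*l - g^2 + 6*g*l - g + 6*l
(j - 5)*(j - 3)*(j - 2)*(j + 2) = j^4 - 8*j^3 + 11*j^2 + 32*j - 60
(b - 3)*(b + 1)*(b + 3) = b^3 + b^2 - 9*b - 9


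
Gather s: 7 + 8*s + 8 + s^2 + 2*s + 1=s^2 + 10*s + 16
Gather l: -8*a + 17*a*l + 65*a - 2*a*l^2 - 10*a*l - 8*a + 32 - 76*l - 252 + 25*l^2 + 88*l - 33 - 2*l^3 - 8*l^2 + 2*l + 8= 49*a - 2*l^3 + l^2*(17 - 2*a) + l*(7*a + 14) - 245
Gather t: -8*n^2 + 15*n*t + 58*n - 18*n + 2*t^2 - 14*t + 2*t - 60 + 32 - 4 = -8*n^2 + 40*n + 2*t^2 + t*(15*n - 12) - 32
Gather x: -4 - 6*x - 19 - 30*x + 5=-36*x - 18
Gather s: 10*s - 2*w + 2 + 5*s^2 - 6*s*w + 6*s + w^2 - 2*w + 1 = 5*s^2 + s*(16 - 6*w) + w^2 - 4*w + 3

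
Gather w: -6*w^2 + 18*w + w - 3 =-6*w^2 + 19*w - 3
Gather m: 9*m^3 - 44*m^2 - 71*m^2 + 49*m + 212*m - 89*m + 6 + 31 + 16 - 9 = 9*m^3 - 115*m^2 + 172*m + 44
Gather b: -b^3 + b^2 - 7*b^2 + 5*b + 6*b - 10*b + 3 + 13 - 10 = -b^3 - 6*b^2 + b + 6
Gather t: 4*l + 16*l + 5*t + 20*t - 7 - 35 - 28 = 20*l + 25*t - 70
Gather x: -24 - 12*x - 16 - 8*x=-20*x - 40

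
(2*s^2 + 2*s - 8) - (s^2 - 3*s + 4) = s^2 + 5*s - 12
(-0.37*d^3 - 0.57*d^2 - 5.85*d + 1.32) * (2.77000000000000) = -1.0249*d^3 - 1.5789*d^2 - 16.2045*d + 3.6564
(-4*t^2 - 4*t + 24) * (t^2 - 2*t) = -4*t^4 + 4*t^3 + 32*t^2 - 48*t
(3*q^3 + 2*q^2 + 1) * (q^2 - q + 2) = 3*q^5 - q^4 + 4*q^3 + 5*q^2 - q + 2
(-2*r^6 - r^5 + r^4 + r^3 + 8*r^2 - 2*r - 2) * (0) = 0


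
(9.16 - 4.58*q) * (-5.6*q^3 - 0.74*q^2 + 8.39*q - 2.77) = 25.648*q^4 - 47.9068*q^3 - 45.2046*q^2 + 89.539*q - 25.3732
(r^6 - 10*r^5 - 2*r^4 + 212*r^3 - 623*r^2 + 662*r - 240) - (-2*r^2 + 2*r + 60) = r^6 - 10*r^5 - 2*r^4 + 212*r^3 - 621*r^2 + 660*r - 300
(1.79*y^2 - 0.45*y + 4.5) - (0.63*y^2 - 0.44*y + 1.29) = 1.16*y^2 - 0.01*y + 3.21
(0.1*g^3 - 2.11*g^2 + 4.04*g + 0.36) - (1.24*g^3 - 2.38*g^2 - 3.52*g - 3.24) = -1.14*g^3 + 0.27*g^2 + 7.56*g + 3.6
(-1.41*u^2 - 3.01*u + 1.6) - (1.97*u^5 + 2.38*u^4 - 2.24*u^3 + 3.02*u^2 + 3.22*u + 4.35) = -1.97*u^5 - 2.38*u^4 + 2.24*u^3 - 4.43*u^2 - 6.23*u - 2.75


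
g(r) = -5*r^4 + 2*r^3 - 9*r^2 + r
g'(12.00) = -33911.00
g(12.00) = -101508.00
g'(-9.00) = 15229.00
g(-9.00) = -35001.00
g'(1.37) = -63.83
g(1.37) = -27.99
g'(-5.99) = 4622.54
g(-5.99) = -7195.66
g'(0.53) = -9.83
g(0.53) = -2.09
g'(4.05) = -1302.09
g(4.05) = -1355.92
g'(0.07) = -0.24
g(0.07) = 0.03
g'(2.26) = -239.90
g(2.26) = -151.06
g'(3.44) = -804.07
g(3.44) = -721.82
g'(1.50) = -80.00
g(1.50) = -37.31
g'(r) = -20*r^3 + 6*r^2 - 18*r + 1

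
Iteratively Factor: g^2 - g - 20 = (g + 4)*(g - 5)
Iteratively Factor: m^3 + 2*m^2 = (m + 2)*(m^2) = m*(m + 2)*(m)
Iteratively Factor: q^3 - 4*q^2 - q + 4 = (q + 1)*(q^2 - 5*q + 4) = (q - 4)*(q + 1)*(q - 1)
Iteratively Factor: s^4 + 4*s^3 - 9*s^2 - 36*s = (s + 3)*(s^3 + s^2 - 12*s) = (s - 3)*(s + 3)*(s^2 + 4*s) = s*(s - 3)*(s + 3)*(s + 4)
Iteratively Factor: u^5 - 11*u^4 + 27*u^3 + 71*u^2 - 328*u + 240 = (u - 4)*(u^4 - 7*u^3 - u^2 + 67*u - 60) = (u - 4)*(u - 1)*(u^3 - 6*u^2 - 7*u + 60) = (u - 5)*(u - 4)*(u - 1)*(u^2 - u - 12) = (u - 5)*(u - 4)*(u - 1)*(u + 3)*(u - 4)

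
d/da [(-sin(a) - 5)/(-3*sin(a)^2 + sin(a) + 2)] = 3*(-10*sin(a) + cos(a)^2)*cos(a)/(-3*sin(a)^2 + sin(a) + 2)^2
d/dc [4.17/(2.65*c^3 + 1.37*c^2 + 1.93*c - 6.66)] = (-33.1515*c^2 - 11.4258*c - 8.0481)/(2.65*c^3 + 1.37*c^2 + 1.93*c - 6.66)^2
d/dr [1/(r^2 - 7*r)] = (7 - 2*r)/(r^2*(r - 7)^2)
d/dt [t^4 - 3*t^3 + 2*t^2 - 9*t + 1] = 4*t^3 - 9*t^2 + 4*t - 9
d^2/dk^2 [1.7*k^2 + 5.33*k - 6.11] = 3.40000000000000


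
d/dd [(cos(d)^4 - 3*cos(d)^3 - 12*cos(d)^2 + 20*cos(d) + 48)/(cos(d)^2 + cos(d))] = 2*(-cos(d)^5 + 3*cos(d)^3 + 16*cos(d)^2 + 48*cos(d) + 24)*sin(d)/((cos(d) + 1)^2*cos(d)^2)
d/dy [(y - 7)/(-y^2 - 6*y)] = (y^2 - 14*y - 42)/(y^2*(y^2 + 12*y + 36))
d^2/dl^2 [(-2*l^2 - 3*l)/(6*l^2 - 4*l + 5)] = 4*(-78*l^3 + 90*l^2 + 135*l - 55)/(216*l^6 - 432*l^5 + 828*l^4 - 784*l^3 + 690*l^2 - 300*l + 125)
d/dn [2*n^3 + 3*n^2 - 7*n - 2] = 6*n^2 + 6*n - 7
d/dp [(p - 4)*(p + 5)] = 2*p + 1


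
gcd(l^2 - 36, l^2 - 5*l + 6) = 1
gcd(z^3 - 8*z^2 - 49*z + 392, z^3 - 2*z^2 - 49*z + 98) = z^2 - 49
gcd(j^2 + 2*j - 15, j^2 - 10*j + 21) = j - 3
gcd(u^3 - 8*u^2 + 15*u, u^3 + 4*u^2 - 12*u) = u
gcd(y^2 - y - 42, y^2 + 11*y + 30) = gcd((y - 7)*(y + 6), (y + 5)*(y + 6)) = y + 6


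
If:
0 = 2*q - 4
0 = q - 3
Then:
No Solution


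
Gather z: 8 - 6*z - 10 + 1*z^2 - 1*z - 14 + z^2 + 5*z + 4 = 2*z^2 - 2*z - 12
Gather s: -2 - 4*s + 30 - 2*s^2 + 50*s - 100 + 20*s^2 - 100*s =18*s^2 - 54*s - 72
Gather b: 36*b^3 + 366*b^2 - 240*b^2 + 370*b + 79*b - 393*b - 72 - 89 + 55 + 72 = 36*b^3 + 126*b^2 + 56*b - 34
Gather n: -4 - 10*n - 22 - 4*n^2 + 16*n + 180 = -4*n^2 + 6*n + 154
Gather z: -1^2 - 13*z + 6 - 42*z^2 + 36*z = -42*z^2 + 23*z + 5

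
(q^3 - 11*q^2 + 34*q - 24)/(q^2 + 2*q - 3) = (q^2 - 10*q + 24)/(q + 3)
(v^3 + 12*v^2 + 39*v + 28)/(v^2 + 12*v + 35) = (v^2 + 5*v + 4)/(v + 5)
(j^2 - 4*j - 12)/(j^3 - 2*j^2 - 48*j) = (-j^2 + 4*j + 12)/(j*(-j^2 + 2*j + 48))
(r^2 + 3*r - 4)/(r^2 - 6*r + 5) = (r + 4)/(r - 5)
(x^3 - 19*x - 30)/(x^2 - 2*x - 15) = x + 2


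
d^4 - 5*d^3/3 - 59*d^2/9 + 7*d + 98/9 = (d - 7/3)^2*(d + 1)*(d + 2)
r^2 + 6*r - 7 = (r - 1)*(r + 7)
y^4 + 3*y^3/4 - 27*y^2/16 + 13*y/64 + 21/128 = (y - 3/4)*(y - 1/2)*(y + 1/4)*(y + 7/4)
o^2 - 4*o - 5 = (o - 5)*(o + 1)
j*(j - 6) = j^2 - 6*j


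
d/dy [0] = 0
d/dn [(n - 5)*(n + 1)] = 2*n - 4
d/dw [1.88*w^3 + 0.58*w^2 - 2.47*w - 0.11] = 5.64*w^2 + 1.16*w - 2.47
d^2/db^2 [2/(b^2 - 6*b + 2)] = 4*(-b^2 + 6*b + 4*(b - 3)^2 - 2)/(b^2 - 6*b + 2)^3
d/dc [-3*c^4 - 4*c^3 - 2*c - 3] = -12*c^3 - 12*c^2 - 2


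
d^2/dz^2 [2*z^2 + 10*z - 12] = 4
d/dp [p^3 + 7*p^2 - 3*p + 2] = 3*p^2 + 14*p - 3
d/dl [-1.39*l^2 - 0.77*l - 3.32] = -2.78*l - 0.77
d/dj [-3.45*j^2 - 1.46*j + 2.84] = -6.9*j - 1.46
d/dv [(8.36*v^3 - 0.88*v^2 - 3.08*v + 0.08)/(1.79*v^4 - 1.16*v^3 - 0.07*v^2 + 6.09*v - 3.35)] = (-14.9644*v^6 + 3.1504*v^5 + 14.9336*v^4 + 94.1064*v^3 - 89.3144*v^2 + 5.9072*v + 9.8308)/(3.2041*v^8 - 4.1528*v^7 + 1.095*v^6 + 21.9646*v^5 - 26.1169*v^4 + 6.9194*v^3 + 37.5571*v^2 - 40.803*v + 11.2225)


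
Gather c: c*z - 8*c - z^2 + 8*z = c*(z - 8) - z^2 + 8*z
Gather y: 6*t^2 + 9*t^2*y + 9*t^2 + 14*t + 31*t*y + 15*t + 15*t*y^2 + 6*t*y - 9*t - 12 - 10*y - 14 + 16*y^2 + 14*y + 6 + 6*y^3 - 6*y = 15*t^2 + 20*t + 6*y^3 + y^2*(15*t + 16) + y*(9*t^2 + 37*t - 2) - 20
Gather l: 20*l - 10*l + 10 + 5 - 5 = 10*l + 10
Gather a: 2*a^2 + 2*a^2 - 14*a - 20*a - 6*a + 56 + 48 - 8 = 4*a^2 - 40*a + 96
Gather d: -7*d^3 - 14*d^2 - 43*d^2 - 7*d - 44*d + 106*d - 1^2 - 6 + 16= -7*d^3 - 57*d^2 + 55*d + 9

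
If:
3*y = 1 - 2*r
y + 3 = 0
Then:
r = 5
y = -3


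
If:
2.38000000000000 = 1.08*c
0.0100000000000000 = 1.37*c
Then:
No Solution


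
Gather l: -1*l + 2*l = l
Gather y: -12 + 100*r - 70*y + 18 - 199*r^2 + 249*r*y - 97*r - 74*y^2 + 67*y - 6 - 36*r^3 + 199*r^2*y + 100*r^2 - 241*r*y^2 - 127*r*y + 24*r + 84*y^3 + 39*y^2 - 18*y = -36*r^3 - 99*r^2 + 27*r + 84*y^3 + y^2*(-241*r - 35) + y*(199*r^2 + 122*r - 21)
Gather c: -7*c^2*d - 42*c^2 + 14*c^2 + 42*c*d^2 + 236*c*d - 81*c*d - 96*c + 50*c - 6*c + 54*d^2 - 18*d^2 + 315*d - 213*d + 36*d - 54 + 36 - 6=c^2*(-7*d - 28) + c*(42*d^2 + 155*d - 52) + 36*d^2 + 138*d - 24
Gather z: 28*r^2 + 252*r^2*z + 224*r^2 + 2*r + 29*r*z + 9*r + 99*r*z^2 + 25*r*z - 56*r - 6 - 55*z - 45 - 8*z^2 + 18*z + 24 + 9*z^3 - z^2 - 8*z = 252*r^2 - 45*r + 9*z^3 + z^2*(99*r - 9) + z*(252*r^2 + 54*r - 45) - 27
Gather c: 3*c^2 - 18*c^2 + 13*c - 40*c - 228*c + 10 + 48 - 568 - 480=-15*c^2 - 255*c - 990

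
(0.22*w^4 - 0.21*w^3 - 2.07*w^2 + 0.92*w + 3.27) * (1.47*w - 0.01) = 0.3234*w^5 - 0.3109*w^4 - 3.0408*w^3 + 1.3731*w^2 + 4.7977*w - 0.0327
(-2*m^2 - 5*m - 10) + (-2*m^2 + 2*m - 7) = -4*m^2 - 3*m - 17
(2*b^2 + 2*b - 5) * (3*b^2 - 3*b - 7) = 6*b^4 - 35*b^2 + b + 35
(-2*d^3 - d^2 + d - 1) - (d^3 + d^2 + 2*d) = -3*d^3 - 2*d^2 - d - 1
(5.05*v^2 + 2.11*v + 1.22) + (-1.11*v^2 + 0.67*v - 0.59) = 3.94*v^2 + 2.78*v + 0.63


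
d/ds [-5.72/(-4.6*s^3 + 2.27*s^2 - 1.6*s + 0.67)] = (-78.936*s^2 + 25.9688*s - 9.152)/(4.6*s^3 - 2.27*s^2 + 1.6*s - 0.67)^2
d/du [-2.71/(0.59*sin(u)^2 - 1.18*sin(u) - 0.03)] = 3.1978*(sin(u) - 1)*cos(u)/(-0.59*sin(u)^2 + 1.18*sin(u) + 0.03)^2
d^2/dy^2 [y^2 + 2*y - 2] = 2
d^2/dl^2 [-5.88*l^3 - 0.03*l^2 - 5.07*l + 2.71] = -35.28*l - 0.06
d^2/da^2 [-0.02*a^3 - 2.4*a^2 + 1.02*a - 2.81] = -0.12*a - 4.8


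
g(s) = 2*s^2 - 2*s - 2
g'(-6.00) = -26.00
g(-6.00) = 82.00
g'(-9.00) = -38.00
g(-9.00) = 178.00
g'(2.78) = 9.12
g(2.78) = 7.90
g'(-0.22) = -2.88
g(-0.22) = -1.46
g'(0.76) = 1.04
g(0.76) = -2.36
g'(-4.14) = -18.56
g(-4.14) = 40.56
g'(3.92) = 13.68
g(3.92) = 20.89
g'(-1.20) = -6.80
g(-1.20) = 3.28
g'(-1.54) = -8.16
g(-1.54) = 5.82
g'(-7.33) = -31.32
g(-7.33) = 120.12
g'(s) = 4*s - 2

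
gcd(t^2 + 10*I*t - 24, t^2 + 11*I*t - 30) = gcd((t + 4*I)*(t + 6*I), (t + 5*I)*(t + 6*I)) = t + 6*I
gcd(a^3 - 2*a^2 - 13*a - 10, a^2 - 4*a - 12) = a + 2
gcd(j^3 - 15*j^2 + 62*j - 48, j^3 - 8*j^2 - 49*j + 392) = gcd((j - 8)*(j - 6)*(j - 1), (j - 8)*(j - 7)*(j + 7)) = j - 8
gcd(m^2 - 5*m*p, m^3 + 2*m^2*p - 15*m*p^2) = m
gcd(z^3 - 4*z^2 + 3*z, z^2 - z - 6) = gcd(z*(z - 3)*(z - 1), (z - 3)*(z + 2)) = z - 3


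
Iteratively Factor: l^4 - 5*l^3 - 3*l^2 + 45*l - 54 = (l + 3)*(l^3 - 8*l^2 + 21*l - 18) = (l - 2)*(l + 3)*(l^2 - 6*l + 9) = (l - 3)*(l - 2)*(l + 3)*(l - 3)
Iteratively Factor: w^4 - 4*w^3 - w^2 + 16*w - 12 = (w - 2)*(w^3 - 2*w^2 - 5*w + 6) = (w - 3)*(w - 2)*(w^2 + w - 2) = (w - 3)*(w - 2)*(w - 1)*(w + 2)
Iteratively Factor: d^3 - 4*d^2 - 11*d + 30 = (d - 2)*(d^2 - 2*d - 15) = (d - 2)*(d + 3)*(d - 5)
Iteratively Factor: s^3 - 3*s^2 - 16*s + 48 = (s + 4)*(s^2 - 7*s + 12) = (s - 3)*(s + 4)*(s - 4)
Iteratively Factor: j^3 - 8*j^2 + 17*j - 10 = (j - 5)*(j^2 - 3*j + 2) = (j - 5)*(j - 2)*(j - 1)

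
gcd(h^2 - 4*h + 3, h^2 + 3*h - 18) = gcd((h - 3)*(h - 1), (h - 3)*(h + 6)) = h - 3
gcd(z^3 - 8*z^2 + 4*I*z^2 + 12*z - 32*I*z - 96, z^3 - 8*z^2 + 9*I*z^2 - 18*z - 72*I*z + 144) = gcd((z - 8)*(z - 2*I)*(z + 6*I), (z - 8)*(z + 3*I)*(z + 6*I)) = z^2 + z*(-8 + 6*I) - 48*I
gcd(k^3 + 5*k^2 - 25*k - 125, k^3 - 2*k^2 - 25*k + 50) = k^2 - 25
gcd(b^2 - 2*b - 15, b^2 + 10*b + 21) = b + 3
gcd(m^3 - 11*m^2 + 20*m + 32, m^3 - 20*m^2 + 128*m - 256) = m^2 - 12*m + 32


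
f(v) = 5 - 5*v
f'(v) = -5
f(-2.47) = 17.35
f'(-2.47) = -5.00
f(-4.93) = 29.65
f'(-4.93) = -5.00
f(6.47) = -27.35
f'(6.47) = -5.00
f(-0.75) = 8.75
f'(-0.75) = -5.00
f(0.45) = 2.75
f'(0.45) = -5.00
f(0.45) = 2.75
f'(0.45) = -5.00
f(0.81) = 0.95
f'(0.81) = -5.00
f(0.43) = 2.85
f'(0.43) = -5.00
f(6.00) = -25.00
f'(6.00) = -5.00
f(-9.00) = 50.00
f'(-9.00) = -5.00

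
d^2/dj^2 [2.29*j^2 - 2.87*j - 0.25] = 4.58000000000000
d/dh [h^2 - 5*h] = 2*h - 5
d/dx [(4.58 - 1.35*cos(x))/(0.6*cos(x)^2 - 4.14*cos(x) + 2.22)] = (-0.81*cos(x)^2 + 5.496*cos(x) - 15.9642)*sin(x)/(0.36*cos(x)^4 - 4.968*cos(x)^3 + 19.8036*cos(x)^2 - 18.3816*cos(x) + 4.9284)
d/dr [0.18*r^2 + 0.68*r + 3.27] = 0.36*r + 0.68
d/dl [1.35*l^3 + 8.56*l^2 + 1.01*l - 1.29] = 4.05*l^2 + 17.12*l + 1.01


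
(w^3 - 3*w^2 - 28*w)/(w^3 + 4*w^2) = (w - 7)/w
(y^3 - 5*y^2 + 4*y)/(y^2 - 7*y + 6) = y*(y - 4)/(y - 6)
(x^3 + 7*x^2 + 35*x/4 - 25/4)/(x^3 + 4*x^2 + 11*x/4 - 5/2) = (x + 5)/(x + 2)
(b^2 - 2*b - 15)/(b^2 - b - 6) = (-b^2 + 2*b + 15)/(-b^2 + b + 6)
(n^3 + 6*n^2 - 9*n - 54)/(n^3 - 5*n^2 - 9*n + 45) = (n + 6)/(n - 5)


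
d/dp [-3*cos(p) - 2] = 3*sin(p)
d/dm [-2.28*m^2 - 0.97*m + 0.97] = -4.56*m - 0.97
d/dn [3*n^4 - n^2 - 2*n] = 12*n^3 - 2*n - 2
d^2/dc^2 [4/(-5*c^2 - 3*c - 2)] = 8*(25*c^2 + 15*c - (10*c + 3)^2 + 10)/(5*c^2 + 3*c + 2)^3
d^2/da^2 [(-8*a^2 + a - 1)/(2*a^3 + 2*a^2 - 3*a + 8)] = 2*(-32*a^6 + 12*a^5 - 156*a^4 + 826*a^3 + 294*a^2 + 18*a - 481)/(8*a^9 + 24*a^8 - 12*a^7 + 32*a^6 + 210*a^5 - 138*a^4 + 69*a^3 + 600*a^2 - 576*a + 512)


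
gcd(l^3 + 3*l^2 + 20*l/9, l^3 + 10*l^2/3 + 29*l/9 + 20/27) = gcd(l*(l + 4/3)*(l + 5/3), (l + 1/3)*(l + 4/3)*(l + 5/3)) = l^2 + 3*l + 20/9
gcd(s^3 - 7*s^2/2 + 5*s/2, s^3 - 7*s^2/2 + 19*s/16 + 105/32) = s - 5/2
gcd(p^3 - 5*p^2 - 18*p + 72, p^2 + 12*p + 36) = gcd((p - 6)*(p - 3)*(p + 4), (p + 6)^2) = 1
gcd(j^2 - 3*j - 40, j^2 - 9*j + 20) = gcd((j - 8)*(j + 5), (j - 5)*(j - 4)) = 1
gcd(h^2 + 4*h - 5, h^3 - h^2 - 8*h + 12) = 1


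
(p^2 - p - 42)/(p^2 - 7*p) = (p + 6)/p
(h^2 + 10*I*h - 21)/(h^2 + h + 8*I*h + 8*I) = (h^2 + 10*I*h - 21)/(h^2 + h + 8*I*h + 8*I)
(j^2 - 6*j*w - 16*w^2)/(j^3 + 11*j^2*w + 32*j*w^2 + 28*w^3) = (j - 8*w)/(j^2 + 9*j*w + 14*w^2)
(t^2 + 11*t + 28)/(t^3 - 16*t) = (t + 7)/(t*(t - 4))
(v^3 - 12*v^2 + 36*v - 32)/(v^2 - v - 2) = (v^2 - 10*v + 16)/(v + 1)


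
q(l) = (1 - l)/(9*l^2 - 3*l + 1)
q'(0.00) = 2.00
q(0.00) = 1.00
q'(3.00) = 0.01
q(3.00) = -0.03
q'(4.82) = 0.00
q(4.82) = -0.02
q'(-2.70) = 0.02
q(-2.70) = 0.05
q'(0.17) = -1.42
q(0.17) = 1.11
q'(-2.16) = 0.03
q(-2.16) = 0.06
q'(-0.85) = 0.24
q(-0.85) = 0.18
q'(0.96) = -0.17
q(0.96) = 0.01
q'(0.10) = 0.46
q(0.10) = 1.14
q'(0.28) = -3.12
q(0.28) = 0.83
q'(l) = (1 - l)*(3 - 18*l)/(9*l^2 - 3*l + 1)^2 - 1/(9*l^2 - 3*l + 1)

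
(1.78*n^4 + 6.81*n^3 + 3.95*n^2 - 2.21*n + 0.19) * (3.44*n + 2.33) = 6.1232*n^5 + 27.5738*n^4 + 29.4553*n^3 + 1.6011*n^2 - 4.4957*n + 0.4427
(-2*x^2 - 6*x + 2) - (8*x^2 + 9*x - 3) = -10*x^2 - 15*x + 5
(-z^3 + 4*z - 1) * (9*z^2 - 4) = -9*z^5 + 40*z^3 - 9*z^2 - 16*z + 4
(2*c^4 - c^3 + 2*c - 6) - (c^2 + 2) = 2*c^4 - c^3 - c^2 + 2*c - 8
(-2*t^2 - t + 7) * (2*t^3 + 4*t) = -4*t^5 - 2*t^4 + 6*t^3 - 4*t^2 + 28*t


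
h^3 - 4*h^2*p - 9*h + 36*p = (h - 3)*(h + 3)*(h - 4*p)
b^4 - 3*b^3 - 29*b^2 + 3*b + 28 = (b - 7)*(b - 1)*(b + 1)*(b + 4)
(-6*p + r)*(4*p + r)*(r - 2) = -24*p^2*r + 48*p^2 - 2*p*r^2 + 4*p*r + r^3 - 2*r^2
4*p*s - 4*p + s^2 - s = (4*p + s)*(s - 1)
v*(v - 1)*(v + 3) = v^3 + 2*v^2 - 3*v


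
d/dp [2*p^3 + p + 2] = 6*p^2 + 1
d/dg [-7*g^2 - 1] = -14*g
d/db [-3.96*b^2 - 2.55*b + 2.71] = -7.92*b - 2.55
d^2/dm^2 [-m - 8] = 0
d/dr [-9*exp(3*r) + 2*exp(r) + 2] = (2 - 27*exp(2*r))*exp(r)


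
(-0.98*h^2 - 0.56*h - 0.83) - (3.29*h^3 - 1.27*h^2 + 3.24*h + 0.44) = -3.29*h^3 + 0.29*h^2 - 3.8*h - 1.27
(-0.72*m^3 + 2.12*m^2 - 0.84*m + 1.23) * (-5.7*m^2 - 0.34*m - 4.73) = 4.104*m^5 - 11.8392*m^4 + 7.4728*m^3 - 16.753*m^2 + 3.555*m - 5.8179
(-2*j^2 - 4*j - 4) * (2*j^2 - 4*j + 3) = -4*j^4 + 2*j^2 + 4*j - 12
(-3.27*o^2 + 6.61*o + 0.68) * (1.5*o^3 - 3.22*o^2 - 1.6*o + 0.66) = -4.905*o^5 + 20.4444*o^4 - 15.0322*o^3 - 14.9238*o^2 + 3.2746*o + 0.4488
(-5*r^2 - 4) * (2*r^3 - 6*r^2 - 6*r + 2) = -10*r^5 + 30*r^4 + 22*r^3 + 14*r^2 + 24*r - 8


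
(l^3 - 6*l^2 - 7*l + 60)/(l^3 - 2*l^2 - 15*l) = (l - 4)/l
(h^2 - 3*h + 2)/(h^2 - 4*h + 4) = (h - 1)/(h - 2)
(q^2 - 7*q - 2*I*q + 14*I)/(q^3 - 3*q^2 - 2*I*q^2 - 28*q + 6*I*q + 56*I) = 1/(q + 4)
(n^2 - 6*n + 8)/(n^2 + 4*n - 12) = (n - 4)/(n + 6)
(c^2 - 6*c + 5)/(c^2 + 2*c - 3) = (c - 5)/(c + 3)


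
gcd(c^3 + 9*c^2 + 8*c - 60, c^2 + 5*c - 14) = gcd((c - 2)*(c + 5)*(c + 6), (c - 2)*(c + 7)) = c - 2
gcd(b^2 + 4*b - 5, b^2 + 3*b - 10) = b + 5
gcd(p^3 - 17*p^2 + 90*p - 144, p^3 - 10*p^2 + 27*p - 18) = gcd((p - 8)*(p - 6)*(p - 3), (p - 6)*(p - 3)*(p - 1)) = p^2 - 9*p + 18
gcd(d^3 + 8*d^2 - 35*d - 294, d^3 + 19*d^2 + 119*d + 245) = d^2 + 14*d + 49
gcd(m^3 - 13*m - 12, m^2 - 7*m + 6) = 1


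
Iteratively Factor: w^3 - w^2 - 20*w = (w)*(w^2 - w - 20) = w*(w - 5)*(w + 4)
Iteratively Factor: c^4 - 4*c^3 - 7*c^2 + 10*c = (c - 1)*(c^3 - 3*c^2 - 10*c) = (c - 5)*(c - 1)*(c^2 + 2*c) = (c - 5)*(c - 1)*(c + 2)*(c)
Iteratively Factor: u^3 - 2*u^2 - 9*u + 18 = (u - 3)*(u^2 + u - 6) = (u - 3)*(u - 2)*(u + 3)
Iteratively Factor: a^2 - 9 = (a - 3)*(a + 3)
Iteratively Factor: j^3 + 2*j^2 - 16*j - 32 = (j - 4)*(j^2 + 6*j + 8) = (j - 4)*(j + 4)*(j + 2)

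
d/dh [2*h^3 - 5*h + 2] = 6*h^2 - 5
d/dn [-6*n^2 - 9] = -12*n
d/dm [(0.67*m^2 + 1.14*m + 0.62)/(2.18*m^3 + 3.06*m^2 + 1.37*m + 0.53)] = (-1.4606*m^4 - 4.9704*m^3 - 6.6253*m^2 - 3.0842*m - 0.2452)/(4.7524*m^6 + 13.3416*m^5 + 15.3368*m^4 + 10.6952*m^3 + 5.1205*m^2 + 1.4522*m + 0.2809)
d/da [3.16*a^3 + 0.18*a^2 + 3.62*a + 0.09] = 9.48*a^2 + 0.36*a + 3.62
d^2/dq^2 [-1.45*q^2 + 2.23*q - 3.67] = -2.90000000000000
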